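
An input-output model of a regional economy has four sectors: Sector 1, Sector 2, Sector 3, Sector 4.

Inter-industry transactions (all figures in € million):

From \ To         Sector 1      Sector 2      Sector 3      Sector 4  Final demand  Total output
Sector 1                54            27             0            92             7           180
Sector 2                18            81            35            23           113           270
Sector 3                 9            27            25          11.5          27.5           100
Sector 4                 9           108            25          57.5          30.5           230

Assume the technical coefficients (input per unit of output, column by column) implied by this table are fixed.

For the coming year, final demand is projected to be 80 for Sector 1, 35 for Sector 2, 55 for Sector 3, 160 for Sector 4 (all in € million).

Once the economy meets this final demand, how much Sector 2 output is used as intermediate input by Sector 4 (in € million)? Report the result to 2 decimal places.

Technical coefficients a_ij = z_ij / X_j:
  a_11 = 54/180 = 0.30, a_21 = 18/180 = 0.10, a_31 = 9/180 = 0.05, a_41 = 9/180 = 0.05
  a_12 = 27/270 = 0.10, a_22 = 81/270 = 0.30, a_32 = 27/270 = 0.10, a_42 = 108/270 = 0.40
  a_13 = 0/100 = 0.00, a_23 = 35/100 = 0.35, a_33 = 25/100 = 0.25, a_43 = 25/100 = 0.25
  a_14 = 92/230 = 0.40, a_24 = 23/230 = 0.10, a_34 = 11.5/230 = 0.05, a_44 = 57.5/230 = 0.25
I − A =
  [   0.70    -0.10     0.00    -0.40]
  [  -0.10     0.70    -0.35    -0.10]
  [  -0.05    -0.10     0.75    -0.05]
  [  -0.05    -0.40    -0.25     0.75]
Compute the cofactors C_ij = (−1)^(i+j)·(3×3 minor ij) of I−A; the adjugate is their transpose:
adj(I−A) = Cᵀ =
  [ 0.31925   0.18500   0.15475   0.20525]
  [ 0.07400   0.36500   0.20425   0.10175]
  [ 0.03600   0.07650   0.30150   0.04950]
  [ 0.07275   0.23250   0.21975   0.33375]
det(I−A) = Σ_j (I−A)_1j·C_1j = (0.70)(0.31925) + (-0.10)(0.07400) + (0.00)(0.03600) + (-0.40)(0.07275) = 0.186975
(I − A)⁻¹ = adj(I−A) / det(I−A) ≈
  [   1.7074     0.9894     0.8277     1.0977]
  [   0.3958     1.9521     1.0924     0.5442]
  [   0.1925     0.4091     1.6125     0.2647]
  [   0.3891     1.2435     1.1753     1.7850]
First solve x = (I − A)⁻¹ d = adj(I−A)·d / det(I−A); in particular x_4 = (0.07275·80 + 0.23250·35 + 0.21975·55 + 0.33375·160) / 0.186975 = 79.44375 / 0.186975 ≈ 424.8897.
Intermediate flow from 2 to 4: z_24 = a_24 · x_4 = 0.10 × 79.44375 / 0.186975 = 7.944375 / 0.186975 ≈ 42.49.

z_24 = 42.49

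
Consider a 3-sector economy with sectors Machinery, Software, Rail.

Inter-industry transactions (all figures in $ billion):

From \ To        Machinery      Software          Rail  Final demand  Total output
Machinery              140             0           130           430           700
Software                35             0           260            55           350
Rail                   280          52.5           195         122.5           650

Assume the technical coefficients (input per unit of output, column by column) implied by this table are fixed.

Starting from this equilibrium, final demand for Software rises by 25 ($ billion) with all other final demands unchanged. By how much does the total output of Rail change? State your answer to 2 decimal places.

Technical coefficients a_ij = z_ij / X_j:
  a_MM = 140/700 = 0.20, a_SM = 35/700 = 0.05, a_RM = 280/700 = 0.40
  a_MS = 0/350 = 0.00, a_SS = 0/350 = 0.00, a_RS = 52.5/350 = 0.15
  a_MR = 130/650 = 0.20, a_SR = 260/650 = 0.40, a_RR = 195/650 = 0.30
I − A =
  [   0.80     0.00    -0.20]
  [  -0.05     1.00    -0.40]
  [  -0.40    -0.15     0.70]
Cofactors of I−A, C_ij = (−1)^(i+j)·(minor ij) (rows/columns in the sector order above):
  C_11 = (1.00)(0.70) − (-0.40)(-0.15) = 0.6400
  C_12 = −[(-0.05)(0.70) − (-0.40)(-0.40)] = 0.1950
  C_13 = (-0.05)(-0.15) − (1.00)(-0.40) = 0.4075
  C_21 = −[(0.00)(0.70) − (-0.20)(-0.15)] = 0.0300
  C_22 = (0.80)(0.70) − (-0.20)(-0.40) = 0.4800
  C_23 = −[(0.80)(-0.15) − (0.00)(-0.40)] = 0.1200
  C_31 = (0.00)(-0.40) − (-0.20)(1.00) = 0.2000
  C_32 = −[(0.80)(-0.40) − (-0.20)(-0.05)] = 0.3300
  C_33 = (0.80)(1.00) − (0.00)(-0.05) = 0.8000
det(I−A) = Σ_j (I−A)_1j·C_1j = (0.80)(0.6400) + (0.00)(0.1950) + (-0.20)(0.4075) = 0.4305
adj(I−A) = Cᵀ =
  [ 0.6400   0.0300   0.2000]
  [ 0.1950   0.4800   0.3300]
  [ 0.4075   0.1200   0.8000]
(I − A)⁻¹ = adj(I−A) / det(I−A) ≈
  [   1.4866     0.0697     0.4646]
  [   0.4530     1.1150     0.7666]
  [   0.9466     0.2787     1.8583]
Δx = (I − A)⁻¹ Δd with Δd having +25 in the Software component and 0 elsewhere.
So Δx_R = L_RS · (+25), where L_RS = adj(I−A)_RS / det(I−A) = 0.1200 / 0.4305.
Δx_R = 0.1200 × (+25) / 0.4305 = 3.00 / 0.4305 ≈ 6.97.

Δx_R = 6.97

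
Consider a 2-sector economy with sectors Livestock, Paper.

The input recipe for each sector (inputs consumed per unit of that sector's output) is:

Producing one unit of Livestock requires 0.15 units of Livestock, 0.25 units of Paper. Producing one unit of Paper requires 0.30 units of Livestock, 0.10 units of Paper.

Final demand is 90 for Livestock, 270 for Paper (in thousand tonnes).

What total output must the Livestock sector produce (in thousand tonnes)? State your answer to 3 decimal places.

I − A =
  [   0.85    -0.30]
  [  -0.25     0.90]
det(I−A) = (0.85)(0.90) − (-0.30)(-0.25) = 0.6900
adj(I−A) = [[0.90, 0.30], [0.25, 0.85]]
(I − A)⁻¹ = adj(I−A) / det(I−A) ≈
  [   1.3043     0.4348]
  [   0.3623     1.2319]
x = (I − A)⁻¹ d = adj(I−A)·d / det(I−A), with det(I−A) = 0.6900:
  x_1 = (0.90·90 + 0.30·270) / 0.6900 = 162.00 / 0.6900 ≈ 234.783
  x_2 = (0.25·90 + 0.85·270) / 0.6900 = 252.00 / 0.6900 ≈ 365.217

x_1 = 234.783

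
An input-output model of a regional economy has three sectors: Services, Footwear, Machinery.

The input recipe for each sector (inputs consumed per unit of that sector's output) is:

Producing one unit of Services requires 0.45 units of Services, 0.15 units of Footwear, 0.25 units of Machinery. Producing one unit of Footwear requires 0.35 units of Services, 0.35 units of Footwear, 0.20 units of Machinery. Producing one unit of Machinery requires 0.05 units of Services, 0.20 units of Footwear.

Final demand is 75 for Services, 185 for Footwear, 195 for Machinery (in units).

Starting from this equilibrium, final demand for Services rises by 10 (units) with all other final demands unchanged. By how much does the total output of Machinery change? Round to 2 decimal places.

I − A =
  [   0.55    -0.35    -0.05]
  [  -0.15     0.65    -0.20]
  [  -0.25    -0.20     1.00]
Cofactors of I−A, C_ij = (−1)^(i+j)·(minor ij) (rows/columns in the sector order above):
  C_11 = (0.65)(1.00) − (-0.20)(-0.20) = 0.6100
  C_12 = −[(-0.15)(1.00) − (-0.20)(-0.25)] = 0.2000
  C_13 = (-0.15)(-0.20) − (0.65)(-0.25) = 0.1925
  C_21 = −[(-0.35)(1.00) − (-0.05)(-0.20)] = 0.3600
  C_22 = (0.55)(1.00) − (-0.05)(-0.25) = 0.5375
  C_23 = −[(0.55)(-0.20) − (-0.35)(-0.25)] = 0.1975
  C_31 = (-0.35)(-0.20) − (-0.05)(0.65) = 0.1025
  C_32 = −[(0.55)(-0.20) − (-0.05)(-0.15)] = 0.1175
  C_33 = (0.55)(0.65) − (-0.35)(-0.15) = 0.3050
det(I−A) = Σ_j (I−A)_1j·C_1j = (0.55)(0.6100) + (-0.35)(0.2000) + (-0.05)(0.1925) = 0.255875
adj(I−A) = Cᵀ =
  [ 0.6100   0.3600   0.1025]
  [ 0.2000   0.5375   0.1175]
  [ 0.1925   0.1975   0.3050]
(I − A)⁻¹ = adj(I−A) / det(I−A) ≈
  [   2.3840     1.4069     0.4006]
  [   0.7816     2.1006     0.4592]
  [   0.7523     0.7719     1.1920]
Δx = (I − A)⁻¹ Δd with Δd having +10 in the Services component and 0 elsewhere.
So Δx_3 = L_31 · (+10), where L_31 = adj(I−A)_31 / det(I−A) = 0.1925 / 0.255875.
Δx_3 = 0.1925 × (+10) / 0.255875 = 1.925 / 0.255875 ≈ 7.52.

Δx_3 = 7.52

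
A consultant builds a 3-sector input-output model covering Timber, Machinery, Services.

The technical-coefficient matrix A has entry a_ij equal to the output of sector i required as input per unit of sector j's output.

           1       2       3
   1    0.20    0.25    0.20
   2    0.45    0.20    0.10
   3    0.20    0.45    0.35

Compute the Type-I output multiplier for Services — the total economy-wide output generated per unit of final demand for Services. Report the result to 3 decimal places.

m_3 = 3.847

I − A =
  [   0.80    -0.25    -0.20]
  [  -0.45     0.80    -0.10]
  [  -0.20    -0.45     0.65]
Cofactors of I−A, C_ij = (−1)^(i+j)·(minor ij) (rows/columns in the sector order above):
  C_11 = (0.80)(0.65) − (-0.10)(-0.45) = 0.4750
  C_12 = −[(-0.45)(0.65) − (-0.10)(-0.20)] = 0.3125
  C_13 = (-0.45)(-0.45) − (0.80)(-0.20) = 0.3625
  C_21 = −[(-0.25)(0.65) − (-0.20)(-0.45)] = 0.2525
  C_22 = (0.80)(0.65) − (-0.20)(-0.20) = 0.4800
  C_23 = −[(0.80)(-0.45) − (-0.25)(-0.20)] = 0.4100
  C_31 = (-0.25)(-0.10) − (-0.20)(0.80) = 0.1850
  C_32 = −[(0.80)(-0.10) − (-0.20)(-0.45)] = 0.1700
  C_33 = (0.80)(0.80) − (-0.25)(-0.45) = 0.5275
det(I−A) = Σ_j (I−A)_1j·C_1j = (0.80)(0.4750) + (-0.25)(0.3125) + (-0.20)(0.3625) = 0.229375
adj(I−A) = Cᵀ =
  [ 0.4750   0.2525   0.1850]
  [ 0.3125   0.4800   0.1700]
  [ 0.3625   0.4100   0.5275]
(I − A)⁻¹ = adj(I−A) / det(I−A) ≈
  [   2.0708     1.1008     0.8065]
  [   1.3624     2.0926     0.7411]
  [   1.5804     1.7875     2.2997]
The output multiplier for sector j is the column-j sum of the Leontief inverse (I − A)⁻¹ = adj(I−A) / det(I−A).
Column 3 of adj(I−A): (0.1850, 0.1700, 0.5275); det(I−A) = 0.229375.
m_3 = (0.1850 + 0.1700 + 0.5275) / 0.229375 = 0.8825 / 0.229375 ≈ 3.847.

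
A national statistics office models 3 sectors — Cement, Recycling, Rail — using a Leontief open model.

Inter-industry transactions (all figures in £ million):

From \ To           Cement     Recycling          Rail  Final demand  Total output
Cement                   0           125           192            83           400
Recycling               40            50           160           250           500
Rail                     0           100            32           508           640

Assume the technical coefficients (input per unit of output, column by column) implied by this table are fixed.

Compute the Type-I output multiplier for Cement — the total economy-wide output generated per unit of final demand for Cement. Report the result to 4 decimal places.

m_1 = 1.1867

Technical coefficients a_ij = z_ij / X_j:
  a_11 = 0/400 = 0.00, a_21 = 40/400 = 0.10, a_31 = 0/400 = 0.00
  a_12 = 125/500 = 0.25, a_22 = 50/500 = 0.10, a_32 = 100/500 = 0.20
  a_13 = 192/640 = 0.30, a_23 = 160/640 = 0.25, a_33 = 32/640 = 0.05
I − A =
  [   1.00    -0.25    -0.30]
  [  -0.10     0.90    -0.25]
  [   0.00    -0.20     0.95]
Cofactors of I−A, C_ij = (−1)^(i+j)·(minor ij) (rows/columns in the sector order above):
  C_11 = (0.90)(0.95) − (-0.25)(-0.20) = 0.8050
  C_12 = −[(-0.10)(0.95) − (-0.25)(0.00)] = 0.0950
  C_13 = (-0.10)(-0.20) − (0.90)(0.00) = 0.0200
  C_21 = −[(-0.25)(0.95) − (-0.30)(-0.20)] = 0.2975
  C_22 = (1.00)(0.95) − (-0.30)(0.00) = 0.9500
  C_23 = −[(1.00)(-0.20) − (-0.25)(0.00)] = 0.2000
  C_31 = (-0.25)(-0.25) − (-0.30)(0.90) = 0.3325
  C_32 = −[(1.00)(-0.25) − (-0.30)(-0.10)] = 0.2800
  C_33 = (1.00)(0.90) − (-0.25)(-0.10) = 0.8750
det(I−A) = Σ_j (I−A)_1j·C_1j = (1.00)(0.8050) + (-0.25)(0.0950) + (-0.30)(0.0200) = 0.77525
adj(I−A) = Cᵀ =
  [ 0.8050   0.2975   0.3325]
  [ 0.0950   0.9500   0.2800]
  [ 0.0200   0.2000   0.8750]
(I − A)⁻¹ = adj(I−A) / det(I−A) ≈
  [   1.03837     0.38375     0.42889]
  [   0.12254     1.22541     0.36117]
  [   0.02580     0.25798     1.12867]
The output multiplier for sector j is the column-j sum of the Leontief inverse (I − A)⁻¹ = adj(I−A) / det(I−A).
Column 1 of adj(I−A): (0.8050, 0.0950, 0.0200); det(I−A) = 0.77525.
m_1 = (0.8050 + 0.0950 + 0.0200) / 0.77525 = 0.92 / 0.77525 ≈ 1.1867.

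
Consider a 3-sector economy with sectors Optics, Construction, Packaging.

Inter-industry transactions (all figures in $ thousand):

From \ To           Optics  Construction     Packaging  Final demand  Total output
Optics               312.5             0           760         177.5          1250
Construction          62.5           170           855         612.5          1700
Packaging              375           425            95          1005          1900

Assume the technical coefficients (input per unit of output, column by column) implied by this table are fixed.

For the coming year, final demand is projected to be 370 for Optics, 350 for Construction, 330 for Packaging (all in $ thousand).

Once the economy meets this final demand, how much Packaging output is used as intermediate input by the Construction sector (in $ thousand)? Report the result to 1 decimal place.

z_PC = 221.3

Technical coefficients a_ij = z_ij / X_j:
  a_OO = 312.5/1250 = 0.25, a_CO = 62.5/1250 = 0.05, a_PO = 375/1250 = 0.30
  a_OC = 0/1700 = 0.00, a_CC = 170/1700 = 0.10, a_PC = 425/1700 = 0.25
  a_OP = 760/1900 = 0.40, a_CP = 855/1900 = 0.45, a_PP = 95/1900 = 0.05
I − A =
  [   0.75     0.00    -0.40]
  [  -0.05     0.90    -0.45]
  [  -0.30    -0.25     0.95]
Cofactors of I−A, C_ij = (−1)^(i+j)·(minor ij) (rows/columns in the sector order above):
  C_11 = (0.90)(0.95) − (-0.45)(-0.25) = 0.7425
  C_12 = −[(-0.05)(0.95) − (-0.45)(-0.30)] = 0.1825
  C_13 = (-0.05)(-0.25) − (0.90)(-0.30) = 0.2825
  C_21 = −[(0.00)(0.95) − (-0.40)(-0.25)] = 0.1000
  C_22 = (0.75)(0.95) − (-0.40)(-0.30) = 0.5925
  C_23 = −[(0.75)(-0.25) − (0.00)(-0.30)] = 0.1875
  C_31 = (0.00)(-0.45) − (-0.40)(0.90) = 0.3600
  C_32 = −[(0.75)(-0.45) − (-0.40)(-0.05)] = 0.3575
  C_33 = (0.75)(0.90) − (0.00)(-0.05) = 0.6750
det(I−A) = Σ_j (I−A)_1j·C_1j = (0.75)(0.7425) + (0.00)(0.1825) + (-0.40)(0.2825) = 0.443875
adj(I−A) = Cᵀ =
  [ 0.7425   0.1000   0.3600]
  [ 0.1825   0.5925   0.3575]
  [ 0.2825   0.1875   0.6750]
(I − A)⁻¹ = adj(I−A) / det(I−A) ≈
  [   1.6728     0.2253     0.8110]
  [   0.4112     1.3348     0.8054]
  [   0.6364     0.4224     1.5207]
First solve x = (I − A)⁻¹ d = adj(I−A)·d / det(I−A); in particular x_C = (0.1825·370 + 0.5925·350 + 0.3575·330) / 0.443875 = 392.875 / 0.443875 ≈ 885.103.
Intermediate flow from P to C: z_PC = a_PC · x_C = 0.25 × 392.875 / 0.443875 = 98.21875 / 0.443875 ≈ 221.3.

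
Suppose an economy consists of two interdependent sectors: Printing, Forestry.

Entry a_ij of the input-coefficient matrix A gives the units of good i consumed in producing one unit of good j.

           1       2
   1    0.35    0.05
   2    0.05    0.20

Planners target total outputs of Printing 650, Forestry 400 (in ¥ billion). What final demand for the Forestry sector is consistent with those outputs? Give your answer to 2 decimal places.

d_2 = 287.50

I − A =
  [   0.65    -0.05]
  [  -0.05     0.80]
d = (I − A) x:
  d_1 = (+0.65)·650 + (-0.05)·400 = 402.50
  d_2 = (-0.05)·650 + (+0.80)·400 = 287.50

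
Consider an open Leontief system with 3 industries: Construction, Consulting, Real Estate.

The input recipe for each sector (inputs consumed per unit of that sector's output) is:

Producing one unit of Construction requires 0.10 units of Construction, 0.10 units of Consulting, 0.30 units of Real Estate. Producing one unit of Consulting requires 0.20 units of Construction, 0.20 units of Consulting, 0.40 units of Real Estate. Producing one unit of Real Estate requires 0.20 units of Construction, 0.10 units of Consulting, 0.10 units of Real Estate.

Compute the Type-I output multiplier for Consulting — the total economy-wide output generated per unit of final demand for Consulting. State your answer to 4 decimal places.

m_2 = 2.6880

I − A =
  [   0.90    -0.20    -0.20]
  [  -0.10     0.80    -0.10]
  [  -0.30    -0.40     0.90]
Cofactors of I−A, C_ij = (−1)^(i+j)·(minor ij) (rows/columns in the sector order above):
  C_11 = (0.80)(0.90) − (-0.10)(-0.40) = 0.6800
  C_12 = −[(-0.10)(0.90) − (-0.10)(-0.30)] = 0.1200
  C_13 = (-0.10)(-0.40) − (0.80)(-0.30) = 0.2800
  C_21 = −[(-0.20)(0.90) − (-0.20)(-0.40)] = 0.2600
  C_22 = (0.90)(0.90) − (-0.20)(-0.30) = 0.7500
  C_23 = −[(0.90)(-0.40) − (-0.20)(-0.30)] = 0.4200
  C_31 = (-0.20)(-0.10) − (-0.20)(0.80) = 0.1800
  C_32 = −[(0.90)(-0.10) − (-0.20)(-0.10)] = 0.1100
  C_33 = (0.90)(0.80) − (-0.20)(-0.10) = 0.7000
det(I−A) = Σ_j (I−A)_1j·C_1j = (0.90)(0.6800) + (-0.20)(0.1200) + (-0.20)(0.2800) = 0.5320
adj(I−A) = Cᵀ =
  [ 0.6800   0.2600   0.1800]
  [ 0.1200   0.7500   0.1100]
  [ 0.2800   0.4200   0.7000]
(I − A)⁻¹ = adj(I−A) / det(I−A) ≈
  [   1.27820     0.48872     0.33835]
  [   0.22556     1.40977     0.20677]
  [   0.52632     0.78947     1.31579]
The output multiplier for sector j is the column-j sum of the Leontief inverse (I − A)⁻¹ = adj(I−A) / det(I−A).
Column 2 of adj(I−A): (0.2600, 0.7500, 0.4200); det(I−A) = 0.5320.
m_2 = (0.2600 + 0.7500 + 0.4200) / 0.5320 = 1.43 / 0.5320 ≈ 2.6880.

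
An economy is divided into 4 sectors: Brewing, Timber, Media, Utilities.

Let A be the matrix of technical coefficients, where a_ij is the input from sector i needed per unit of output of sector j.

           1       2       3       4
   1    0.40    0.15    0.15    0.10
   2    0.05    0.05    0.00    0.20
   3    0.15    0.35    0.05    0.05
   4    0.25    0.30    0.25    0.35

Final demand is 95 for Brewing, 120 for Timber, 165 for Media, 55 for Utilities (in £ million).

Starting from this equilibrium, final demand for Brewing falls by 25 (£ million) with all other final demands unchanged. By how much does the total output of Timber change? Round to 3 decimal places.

I − A =
  [   0.60    -0.15    -0.15    -0.10]
  [  -0.05     0.95     0.00    -0.20]
  [  -0.15    -0.35     0.95    -0.05]
  [  -0.25    -0.30    -0.25     0.65]
Compute the cofactors C_ij = (−1)^(i+j)·(3×3 minor ij) of I−A; the adjugate is their transpose:
adj(I−A) = Cᵀ =
  [ 0.500250   0.164375   0.114875   0.136375]
  [ 0.085250   0.319000   0.043625   0.114625]
  [ 0.125125   0.157750   0.296875   0.090625]
  [ 0.279875   0.271125   0.178500   0.510375]
det(I−A) = Σ_j (I−A)_1j·C_1j = (0.60)(0.500250) + (-0.15)(0.085250) + (-0.15)(0.125125) + (-0.10)(0.279875) = 0.24060625
(I − A)⁻¹ = adj(I−A) / det(I−A) ≈
  [   2.0791     0.6832     0.4774     0.5668]
  [   0.3543     1.3258     0.1813     0.4764]
  [   0.5200     0.6556     1.2339     0.3767]
  [   1.1632     1.1268     0.7419     2.1212]
Δx = (I − A)⁻¹ Δd with Δd having -25 in the Brewing component and 0 elsewhere.
So Δx_2 = L_21 · (-25), where L_21 = adj(I−A)_21 / det(I−A) = 0.085250 / 0.24060625.
Δx_2 = 0.085250 × (-25) / 0.24060625 = -2.13125 / 0.24060625 ≈ -8.858.

Δx_2 = -8.858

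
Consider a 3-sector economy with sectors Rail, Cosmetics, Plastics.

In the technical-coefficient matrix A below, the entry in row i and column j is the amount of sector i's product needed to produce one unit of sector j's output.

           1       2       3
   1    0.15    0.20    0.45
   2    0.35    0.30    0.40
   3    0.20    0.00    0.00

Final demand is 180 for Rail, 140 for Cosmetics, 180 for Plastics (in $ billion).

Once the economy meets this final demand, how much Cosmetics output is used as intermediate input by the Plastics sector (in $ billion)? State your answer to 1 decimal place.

I − A =
  [   0.85    -0.20    -0.45]
  [  -0.35     0.70    -0.40]
  [  -0.20     0.00     1.00]
Cofactors of I−A, C_ij = (−1)^(i+j)·(minor ij) (rows/columns in the sector order above):
  C_11 = (0.70)(1.00) − (-0.40)(0.00) = 0.7000
  C_12 = −[(-0.35)(1.00) − (-0.40)(-0.20)] = 0.4300
  C_13 = (-0.35)(0.00) − (0.70)(-0.20) = 0.1400
  C_21 = −[(-0.20)(1.00) − (-0.45)(0.00)] = 0.2000
  C_22 = (0.85)(1.00) − (-0.45)(-0.20) = 0.7600
  C_23 = −[(0.85)(0.00) − (-0.20)(-0.20)] = 0.0400
  C_31 = (-0.20)(-0.40) − (-0.45)(0.70) = 0.3950
  C_32 = −[(0.85)(-0.40) − (-0.45)(-0.35)] = 0.4975
  C_33 = (0.85)(0.70) − (-0.20)(-0.35) = 0.5250
det(I−A) = Σ_j (I−A)_1j·C_1j = (0.85)(0.7000) + (-0.20)(0.4300) + (-0.45)(0.1400) = 0.4460
adj(I−A) = Cᵀ =
  [ 0.7000   0.2000   0.3950]
  [ 0.4300   0.7600   0.4975]
  [ 0.1400   0.0400   0.5250]
(I − A)⁻¹ = adj(I−A) / det(I−A) ≈
  [   1.5695     0.4484     0.8857]
  [   0.9641     1.7040     1.1155]
  [   0.3139     0.0897     1.1771]
First solve x = (I − A)⁻¹ d = adj(I−A)·d / det(I−A); in particular x_3 = (0.1400·180 + 0.0400·140 + 0.5250·180) / 0.4460 = 125.30 / 0.4460 ≈ 280.942.
Intermediate flow from 2 to 3: z_23 = a_23 · x_3 = 0.40 × 125.30 / 0.4460 = 50.12 / 0.4460 ≈ 112.4.

z_23 = 112.4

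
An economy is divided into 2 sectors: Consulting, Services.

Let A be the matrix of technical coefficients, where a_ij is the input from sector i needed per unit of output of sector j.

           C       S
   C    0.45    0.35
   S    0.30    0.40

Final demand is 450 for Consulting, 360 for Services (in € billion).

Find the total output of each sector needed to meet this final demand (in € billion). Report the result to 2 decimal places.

I − A =
  [   0.55    -0.35]
  [  -0.30     0.60]
det(I−A) = (0.55)(0.60) − (-0.35)(-0.30) = 0.2250
adj(I−A) = [[0.60, 0.35], [0.30, 0.55]]
(I − A)⁻¹ = adj(I−A) / det(I−A) ≈
  [   2.6667     1.5556]
  [   1.3333     2.4444]
x = (I − A)⁻¹ d = adj(I−A)·d / det(I−A), with det(I−A) = 0.2250:
  x_C = (0.60·450 + 0.35·360) / 0.2250 = 396.00 / 0.2250 = 1760.00
  x_S = (0.30·450 + 0.55·360) / 0.2250 = 333.00 / 0.2250 = 1480.00

x_C = 1760.00, x_S = 1480.00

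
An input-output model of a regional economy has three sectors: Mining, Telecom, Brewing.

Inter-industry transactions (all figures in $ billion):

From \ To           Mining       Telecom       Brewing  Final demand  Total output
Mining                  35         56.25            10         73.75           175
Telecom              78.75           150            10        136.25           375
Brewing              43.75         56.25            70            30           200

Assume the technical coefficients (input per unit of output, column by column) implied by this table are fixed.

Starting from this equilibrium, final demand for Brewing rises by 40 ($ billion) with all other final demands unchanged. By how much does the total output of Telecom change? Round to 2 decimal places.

Δx_T = 10.03

Technical coefficients a_ij = z_ij / X_j:
  a_MM = 35/175 = 0.20, a_TM = 78.75/175 = 0.45, a_BM = 43.75/175 = 0.25
  a_MT = 56.25/375 = 0.15, a_TT = 150/375 = 0.40, a_BT = 56.25/375 = 0.15
  a_MB = 10/200 = 0.05, a_TB = 10/200 = 0.05, a_BB = 70/200 = 0.35
I − A =
  [   0.80    -0.15    -0.05]
  [  -0.45     0.60    -0.05]
  [  -0.25    -0.15     0.65]
Cofactors of I−A, C_ij = (−1)^(i+j)·(minor ij) (rows/columns in the sector order above):
  C_11 = (0.60)(0.65) − (-0.05)(-0.15) = 0.3825
  C_12 = −[(-0.45)(0.65) − (-0.05)(-0.25)] = 0.3050
  C_13 = (-0.45)(-0.15) − (0.60)(-0.25) = 0.2175
  C_21 = −[(-0.15)(0.65) − (-0.05)(-0.15)] = 0.1050
  C_22 = (0.80)(0.65) − (-0.05)(-0.25) = 0.5075
  C_23 = −[(0.80)(-0.15) − (-0.15)(-0.25)] = 0.1575
  C_31 = (-0.15)(-0.05) − (-0.05)(0.60) = 0.0375
  C_32 = −[(0.80)(-0.05) − (-0.05)(-0.45)] = 0.0625
  C_33 = (0.80)(0.60) − (-0.15)(-0.45) = 0.4125
det(I−A) = Σ_j (I−A)_1j·C_1j = (0.80)(0.3825) + (-0.15)(0.3050) + (-0.05)(0.2175) = 0.249375
adj(I−A) = Cᵀ =
  [ 0.3825   0.1050   0.0375]
  [ 0.3050   0.5075   0.0625]
  [ 0.2175   0.1575   0.4125]
(I − A)⁻¹ = adj(I−A) / det(I−A) ≈
  [   1.5338     0.4211     0.1504]
  [   1.2231     2.0351     0.2506]
  [   0.8722     0.6316     1.6541]
Δx = (I − A)⁻¹ Δd with Δd having +40 in the Brewing component and 0 elsewhere.
So Δx_T = L_TB · (+40), where L_TB = adj(I−A)_TB / det(I−A) = 0.0625 / 0.249375.
Δx_T = 0.0625 × (+40) / 0.249375 = 2.50 / 0.249375 ≈ 10.03.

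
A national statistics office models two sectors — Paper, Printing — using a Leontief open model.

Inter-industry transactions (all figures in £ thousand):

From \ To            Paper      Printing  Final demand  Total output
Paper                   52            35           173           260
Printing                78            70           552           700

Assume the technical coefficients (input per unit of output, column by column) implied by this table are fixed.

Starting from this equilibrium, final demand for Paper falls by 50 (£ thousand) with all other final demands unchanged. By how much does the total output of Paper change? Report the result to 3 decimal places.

Technical coefficients a_ij = z_ij / X_j:
  a_11 = 52/260 = 0.20, a_21 = 78/260 = 0.30
  a_12 = 35/700 = 0.05, a_22 = 70/700 = 0.10
I − A =
  [   0.80    -0.05]
  [  -0.30     0.90]
det(I−A) = (0.80)(0.90) − (-0.05)(-0.30) = 0.7050
adj(I−A) = [[0.90, 0.05], [0.30, 0.80]]
(I − A)⁻¹ = adj(I−A) / det(I−A) ≈
  [   1.2766     0.0709]
  [   0.4255     1.1348]
Δx = (I − A)⁻¹ Δd with Δd having -50 in the Paper component and 0 elsewhere.
So Δx_1 = L_11 · (-50), where L_11 = adj(I−A)_11 / det(I−A) = 0.90 / 0.7050.
Δx_1 = 0.90 × (-50) / 0.7050 = -45.00 / 0.7050 ≈ -63.830.

Δx_1 = -63.830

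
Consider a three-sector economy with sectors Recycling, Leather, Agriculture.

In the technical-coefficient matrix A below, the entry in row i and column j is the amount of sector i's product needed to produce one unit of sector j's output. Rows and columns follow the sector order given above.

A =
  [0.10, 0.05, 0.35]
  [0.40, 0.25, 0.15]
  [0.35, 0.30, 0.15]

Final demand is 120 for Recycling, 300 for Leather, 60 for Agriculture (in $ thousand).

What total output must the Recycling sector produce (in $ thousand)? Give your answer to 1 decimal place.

x_R = 346.4

I − A =
  [   0.90    -0.05    -0.35]
  [  -0.40     0.75    -0.15]
  [  -0.35    -0.30     0.85]
Cofactors of I−A, C_ij = (−1)^(i+j)·(minor ij) (rows/columns in the sector order above):
  C_11 = (0.75)(0.85) − (-0.15)(-0.30) = 0.5925
  C_12 = −[(-0.40)(0.85) − (-0.15)(-0.35)] = 0.3925
  C_13 = (-0.40)(-0.30) − (0.75)(-0.35) = 0.3825
  C_21 = −[(-0.05)(0.85) − (-0.35)(-0.30)] = 0.1475
  C_22 = (0.90)(0.85) − (-0.35)(-0.35) = 0.6425
  C_23 = −[(0.90)(-0.30) − (-0.05)(-0.35)] = 0.2875
  C_31 = (-0.05)(-0.15) − (-0.35)(0.75) = 0.2700
  C_32 = −[(0.90)(-0.15) − (-0.35)(-0.40)] = 0.2750
  C_33 = (0.90)(0.75) − (-0.05)(-0.40) = 0.6550
det(I−A) = Σ_j (I−A)_1j·C_1j = (0.90)(0.5925) + (-0.05)(0.3925) + (-0.35)(0.3825) = 0.37975
adj(I−A) = Cᵀ =
  [ 0.5925   0.1475   0.2700]
  [ 0.3925   0.6425   0.2750]
  [ 0.3825   0.2875   0.6550]
(I − A)⁻¹ = adj(I−A) / det(I−A) ≈
  [   1.5602     0.3884     0.7110]
  [   1.0336     1.6919     0.7242]
  [   1.0072     0.7571     1.7248]
x = (I − A)⁻¹ d = adj(I−A)·d / det(I−A), with det(I−A) = 0.37975:
  x_R = (0.5925·120 + 0.1475·300 + 0.2700·60) / 0.37975 = 131.55 / 0.37975 ≈ 346.4
  x_L = (0.3925·120 + 0.6425·300 + 0.2750·60) / 0.37975 = 256.35 / 0.37975 ≈ 675.0
  x_A = (0.3825·120 + 0.2875·300 + 0.6550·60) / 0.37975 = 171.45 / 0.37975 ≈ 451.5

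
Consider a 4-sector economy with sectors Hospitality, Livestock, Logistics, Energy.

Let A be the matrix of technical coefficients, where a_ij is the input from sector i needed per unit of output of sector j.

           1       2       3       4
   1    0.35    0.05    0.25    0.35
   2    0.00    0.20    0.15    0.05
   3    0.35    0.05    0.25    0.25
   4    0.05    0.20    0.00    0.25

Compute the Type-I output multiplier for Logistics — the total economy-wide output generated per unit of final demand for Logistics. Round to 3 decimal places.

m_3 = 3.037

I − A =
  [   0.65    -0.05    -0.25    -0.35]
  [   0.00     0.80    -0.15    -0.05]
  [  -0.35    -0.05     0.75    -0.25]
  [  -0.05    -0.20     0.00     0.75]
Compute the cofactors C_ij = (−1)^(i+j)·(3×3 minor ij) of I−A; the adjugate is their transpose:
adj(I−A) = Cᵀ =
  [ 0.429375   0.102500   0.163625   0.261750]
  [ 0.043125   0.283750   0.071125   0.062750]
  [ 0.216625   0.094250   0.369375   0.230500]
  [ 0.040125   0.082500   0.029875   0.312500]
det(I−A) = Σ_j (I−A)_1j·C_1j = (0.65)(0.429375) + (-0.05)(0.043125) + (-0.25)(0.216625) + (-0.35)(0.040125) = 0.2087375
(I − A)⁻¹ = adj(I−A) / det(I−A) ≈
  [   2.0570     0.4910     0.7839     1.2540]
  [   0.2066     1.3594     0.3407     0.3006]
  [   1.0378     0.4515     1.7696     1.1043]
  [   0.1922     0.3952     0.1431     1.4971]
The output multiplier for sector j is the column-j sum of the Leontief inverse (I − A)⁻¹ = adj(I−A) / det(I−A).
Column 3 of adj(I−A): (0.163625, 0.071125, 0.369375, 0.029875); det(I−A) = 0.2087375.
m_3 = (0.163625 + 0.071125 + 0.369375 + 0.029875) / 0.2087375 = 0.634 / 0.2087375 ≈ 3.037.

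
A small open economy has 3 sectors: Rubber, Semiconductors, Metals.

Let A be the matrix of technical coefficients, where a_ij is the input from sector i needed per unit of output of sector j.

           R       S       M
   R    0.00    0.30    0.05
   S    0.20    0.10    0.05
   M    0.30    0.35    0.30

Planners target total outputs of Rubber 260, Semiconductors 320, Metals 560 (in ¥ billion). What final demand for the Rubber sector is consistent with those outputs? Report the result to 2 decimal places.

I − A =
  [   1.00    -0.30    -0.05]
  [  -0.20     0.90    -0.05]
  [  -0.30    -0.35     0.70]
d = (I − A) x:
  d_R = (+1.00)·260 + (-0.30)·320 + (-0.05)·560 = 136.00
  d_S = (-0.20)·260 + (+0.90)·320 + (-0.05)·560 = 208.00
  d_M = (-0.30)·260 + (-0.35)·320 + (+0.70)·560 = 202.00

d_R = 136.00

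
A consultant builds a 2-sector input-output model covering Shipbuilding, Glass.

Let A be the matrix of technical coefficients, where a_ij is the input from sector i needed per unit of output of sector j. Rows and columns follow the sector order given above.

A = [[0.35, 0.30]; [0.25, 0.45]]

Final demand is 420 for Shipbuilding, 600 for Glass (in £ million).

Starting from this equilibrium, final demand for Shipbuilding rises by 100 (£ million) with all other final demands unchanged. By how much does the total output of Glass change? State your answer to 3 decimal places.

I − A =
  [   0.65    -0.30]
  [  -0.25     0.55]
det(I−A) = (0.65)(0.55) − (-0.30)(-0.25) = 0.2825
adj(I−A) = [[0.55, 0.30], [0.25, 0.65]]
(I − A)⁻¹ = adj(I−A) / det(I−A) ≈
  [   1.9469     1.0619]
  [   0.8850     2.3009]
Δx = (I − A)⁻¹ Δd with Δd having +100 in the Shipbuilding component and 0 elsewhere.
So Δx_G = L_GS · (+100), where L_GS = adj(I−A)_GS / det(I−A) = 0.25 / 0.2825.
Δx_G = 0.25 × (+100) / 0.2825 = 25.00 / 0.2825 ≈ 88.496.

Δx_G = 88.496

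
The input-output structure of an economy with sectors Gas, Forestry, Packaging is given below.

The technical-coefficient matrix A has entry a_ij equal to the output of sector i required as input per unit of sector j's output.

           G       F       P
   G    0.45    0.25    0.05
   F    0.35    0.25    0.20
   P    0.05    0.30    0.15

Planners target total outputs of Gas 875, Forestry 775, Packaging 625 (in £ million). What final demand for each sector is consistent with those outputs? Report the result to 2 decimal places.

I − A =
  [   0.55    -0.25    -0.05]
  [  -0.35     0.75    -0.20]
  [  -0.05    -0.30     0.85]
d = (I − A) x:
  d_G = (+0.55)·875 + (-0.25)·775 + (-0.05)·625 = 256.25
  d_F = (-0.35)·875 + (+0.75)·775 + (-0.20)·625 = 150.00
  d_P = (-0.05)·875 + (-0.30)·775 + (+0.85)·625 = 255.00

d_G = 256.25, d_F = 150.00, d_P = 255.00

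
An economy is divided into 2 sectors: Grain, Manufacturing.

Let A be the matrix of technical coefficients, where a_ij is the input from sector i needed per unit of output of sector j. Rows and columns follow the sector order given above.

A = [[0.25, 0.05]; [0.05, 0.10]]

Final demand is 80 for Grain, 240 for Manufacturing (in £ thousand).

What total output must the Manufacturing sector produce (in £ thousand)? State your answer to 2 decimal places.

x_M = 273.61

I − A =
  [   0.75    -0.05]
  [  -0.05     0.90]
det(I−A) = (0.75)(0.90) − (-0.05)(-0.05) = 0.6725
adj(I−A) = [[0.90, 0.05], [0.05, 0.75]]
(I − A)⁻¹ = adj(I−A) / det(I−A) ≈
  [   1.3383     0.0743]
  [   0.0743     1.1152]
x = (I − A)⁻¹ d = adj(I−A)·d / det(I−A), with det(I−A) = 0.6725:
  x_G = (0.90·80 + 0.05·240) / 0.6725 = 84.00 / 0.6725 ≈ 124.91
  x_M = (0.05·80 + 0.75·240) / 0.6725 = 184.00 / 0.6725 ≈ 273.61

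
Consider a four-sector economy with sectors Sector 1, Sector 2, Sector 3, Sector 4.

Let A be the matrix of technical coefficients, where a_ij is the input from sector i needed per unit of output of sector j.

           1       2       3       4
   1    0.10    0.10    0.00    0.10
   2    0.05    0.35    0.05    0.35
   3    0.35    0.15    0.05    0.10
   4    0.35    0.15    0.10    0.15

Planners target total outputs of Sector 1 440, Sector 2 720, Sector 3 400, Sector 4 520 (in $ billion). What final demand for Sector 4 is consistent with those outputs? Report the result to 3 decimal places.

I − A =
  [   0.90    -0.10     0.00    -0.10]
  [  -0.05     0.65    -0.05    -0.35]
  [  -0.35    -0.15     0.95    -0.10]
  [  -0.35    -0.15    -0.10     0.85]
d = (I − A) x:
  d_1 = (+0.90)·440 + (-0.10)·720 + (+0.00)·400 + (-0.10)·520 = 272.000
  d_2 = (-0.05)·440 + (+0.65)·720 + (-0.05)·400 + (-0.35)·520 = 244.000
  d_3 = (-0.35)·440 + (-0.15)·720 + (+0.95)·400 + (-0.10)·520 = 66.000
  d_4 = (-0.35)·440 + (-0.15)·720 + (-0.10)·400 + (+0.85)·520 = 140.000

d_4 = 140.000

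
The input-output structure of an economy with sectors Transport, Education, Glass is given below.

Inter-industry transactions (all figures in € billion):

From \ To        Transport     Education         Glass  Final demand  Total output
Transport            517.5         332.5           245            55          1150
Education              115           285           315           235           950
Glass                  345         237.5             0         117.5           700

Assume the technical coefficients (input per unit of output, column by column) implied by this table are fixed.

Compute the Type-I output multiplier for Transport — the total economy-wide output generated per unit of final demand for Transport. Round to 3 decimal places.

m_1 = 6.667

Technical coefficients a_ij = z_ij / X_j:
  a_11 = 517.5/1150 = 0.45, a_21 = 115/1150 = 0.10, a_31 = 345/1150 = 0.30
  a_12 = 332.5/950 = 0.35, a_22 = 285/950 = 0.30, a_32 = 237.5/950 = 0.25
  a_13 = 245/700 = 0.35, a_23 = 315/700 = 0.45, a_33 = 0/700 = 0.00
I − A =
  [   0.55    -0.35    -0.35]
  [  -0.10     0.70    -0.45]
  [  -0.30    -0.25     1.00]
Cofactors of I−A, C_ij = (−1)^(i+j)·(minor ij) (rows/columns in the sector order above):
  C_11 = (0.70)(1.00) − (-0.45)(-0.25) = 0.5875
  C_12 = −[(-0.10)(1.00) − (-0.45)(-0.30)] = 0.2350
  C_13 = (-0.10)(-0.25) − (0.70)(-0.30) = 0.2350
  C_21 = −[(-0.35)(1.00) − (-0.35)(-0.25)] = 0.4375
  C_22 = (0.55)(1.00) − (-0.35)(-0.30) = 0.4450
  C_23 = −[(0.55)(-0.25) − (-0.35)(-0.30)] = 0.2425
  C_31 = (-0.35)(-0.45) − (-0.35)(0.70) = 0.4025
  C_32 = −[(0.55)(-0.45) − (-0.35)(-0.10)] = 0.2825
  C_33 = (0.55)(0.70) − (-0.35)(-0.10) = 0.3500
det(I−A) = Σ_j (I−A)_1j·C_1j = (0.55)(0.5875) + (-0.35)(0.2350) + (-0.35)(0.2350) = 0.158625
adj(I−A) = Cᵀ =
  [ 0.5875   0.4375   0.4025]
  [ 0.2350   0.4450   0.2825]
  [ 0.2350   0.2425   0.3500]
(I − A)⁻¹ = adj(I−A) / det(I−A) ≈
  [   3.7037     2.7581     2.5374]
  [   1.4815     2.8054     1.7809]
  [   1.4815     1.5288     2.2065]
The output multiplier for sector j is the column-j sum of the Leontief inverse (I − A)⁻¹ = adj(I−A) / det(I−A).
Column 1 of adj(I−A): (0.5875, 0.2350, 0.2350); det(I−A) = 0.158625.
m_1 = (0.5875 + 0.2350 + 0.2350) / 0.158625 = 1.0575 / 0.158625 ≈ 6.667.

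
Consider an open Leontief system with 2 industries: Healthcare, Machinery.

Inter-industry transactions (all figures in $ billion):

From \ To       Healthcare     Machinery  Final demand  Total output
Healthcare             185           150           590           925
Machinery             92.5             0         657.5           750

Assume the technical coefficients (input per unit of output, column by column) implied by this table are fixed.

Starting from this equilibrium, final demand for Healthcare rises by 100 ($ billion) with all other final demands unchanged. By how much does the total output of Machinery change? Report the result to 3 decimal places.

Δx_M = 12.821

Technical coefficients a_ij = z_ij / X_j:
  a_HH = 185/925 = 0.20, a_MH = 92.5/925 = 0.10
  a_HM = 150/750 = 0.20, a_MM = 0/750 = 0.00
I − A =
  [   0.80    -0.20]
  [  -0.10     1.00]
det(I−A) = (0.80)(1.00) − (-0.20)(-0.10) = 0.7800
adj(I−A) = [[1.00, 0.20], [0.10, 0.80]]
(I − A)⁻¹ = adj(I−A) / det(I−A) ≈
  [   1.2821     0.2564]
  [   0.1282     1.0256]
Δx = (I − A)⁻¹ Δd with Δd having +100 in the Healthcare component and 0 elsewhere.
So Δx_M = L_MH · (+100), where L_MH = adj(I−A)_MH / det(I−A) = 0.10 / 0.7800.
Δx_M = 0.10 × (+100) / 0.7800 = 10.00 / 0.7800 ≈ 12.821.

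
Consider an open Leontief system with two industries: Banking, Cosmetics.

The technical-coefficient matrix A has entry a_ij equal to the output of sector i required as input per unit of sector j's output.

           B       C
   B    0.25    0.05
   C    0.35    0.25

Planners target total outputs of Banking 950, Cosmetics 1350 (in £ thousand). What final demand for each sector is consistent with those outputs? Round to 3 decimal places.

d_B = 645.000, d_C = 680.000

I − A =
  [   0.75    -0.05]
  [  -0.35     0.75]
d = (I − A) x:
  d_B = (+0.75)·950 + (-0.05)·1350 = 645.000
  d_C = (-0.35)·950 + (+0.75)·1350 = 680.000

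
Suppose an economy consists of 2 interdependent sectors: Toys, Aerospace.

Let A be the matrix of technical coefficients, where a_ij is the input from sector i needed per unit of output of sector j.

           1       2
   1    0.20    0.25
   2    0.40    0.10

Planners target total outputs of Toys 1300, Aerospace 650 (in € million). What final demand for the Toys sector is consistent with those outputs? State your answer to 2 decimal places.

d_1 = 877.50

I − A =
  [   0.80    -0.25]
  [  -0.40     0.90]
d = (I − A) x:
  d_1 = (+0.80)·1300 + (-0.25)·650 = 877.50
  d_2 = (-0.40)·1300 + (+0.90)·650 = 65.00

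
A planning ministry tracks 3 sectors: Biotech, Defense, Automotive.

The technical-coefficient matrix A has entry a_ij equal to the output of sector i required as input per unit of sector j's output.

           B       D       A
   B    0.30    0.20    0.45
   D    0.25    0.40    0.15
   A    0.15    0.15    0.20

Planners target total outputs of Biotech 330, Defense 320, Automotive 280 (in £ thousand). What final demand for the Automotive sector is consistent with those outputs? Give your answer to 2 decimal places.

d_A = 126.50

I − A =
  [   0.70    -0.20    -0.45]
  [  -0.25     0.60    -0.15]
  [  -0.15    -0.15     0.80]
d = (I − A) x:
  d_B = (+0.70)·330 + (-0.20)·320 + (-0.45)·280 = 41.00
  d_D = (-0.25)·330 + (+0.60)·320 + (-0.15)·280 = 67.50
  d_A = (-0.15)·330 + (-0.15)·320 + (+0.80)·280 = 126.50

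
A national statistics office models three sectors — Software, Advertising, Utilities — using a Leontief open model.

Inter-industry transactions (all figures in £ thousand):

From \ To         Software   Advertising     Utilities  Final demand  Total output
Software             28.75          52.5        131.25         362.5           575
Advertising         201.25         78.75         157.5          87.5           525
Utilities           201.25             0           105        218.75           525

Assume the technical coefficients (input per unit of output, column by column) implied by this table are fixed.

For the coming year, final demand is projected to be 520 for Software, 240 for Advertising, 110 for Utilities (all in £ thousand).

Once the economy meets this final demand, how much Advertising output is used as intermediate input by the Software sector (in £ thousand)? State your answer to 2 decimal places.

Technical coefficients a_ij = z_ij / X_j:
  a_SS = 28.75/575 = 0.05, a_AS = 201.25/575 = 0.35, a_US = 201.25/575 = 0.35
  a_SA = 52.5/525 = 0.10, a_AA = 78.75/525 = 0.15, a_UA = 0/525 = 0.00
  a_SU = 131.25/525 = 0.25, a_AU = 157.5/525 = 0.30, a_UU = 105/525 = 0.20
I − A =
  [   0.95    -0.10    -0.25]
  [  -0.35     0.85    -0.30]
  [  -0.35     0.00     0.80]
Cofactors of I−A, C_ij = (−1)^(i+j)·(minor ij) (rows/columns in the sector order above):
  C_11 = (0.85)(0.80) − (-0.30)(0.00) = 0.6800
  C_12 = −[(-0.35)(0.80) − (-0.30)(-0.35)] = 0.3850
  C_13 = (-0.35)(0.00) − (0.85)(-0.35) = 0.2975
  C_21 = −[(-0.10)(0.80) − (-0.25)(0.00)] = 0.0800
  C_22 = (0.95)(0.80) − (-0.25)(-0.35) = 0.6725
  C_23 = −[(0.95)(0.00) − (-0.10)(-0.35)] = 0.0350
  C_31 = (-0.10)(-0.30) − (-0.25)(0.85) = 0.2425
  C_32 = −[(0.95)(-0.30) − (-0.25)(-0.35)] = 0.3725
  C_33 = (0.95)(0.85) − (-0.10)(-0.35) = 0.7725
det(I−A) = Σ_j (I−A)_1j·C_1j = (0.95)(0.6800) + (-0.10)(0.3850) + (-0.25)(0.2975) = 0.533125
adj(I−A) = Cᵀ =
  [ 0.6800   0.0800   0.2425]
  [ 0.3850   0.6725   0.3725]
  [ 0.2975   0.0350   0.7725]
(I − A)⁻¹ = adj(I−A) / det(I−A) ≈
  [   1.2755     0.1501     0.4549]
  [   0.7222     1.2614     0.6987]
  [   0.5580     0.0657     1.4490]
First solve x = (I − A)⁻¹ d = adj(I−A)·d / det(I−A); in particular x_S = (0.6800·520 + 0.0800·240 + 0.2425·110) / 0.533125 = 399.475 / 0.533125 ≈ 749.3083.
Intermediate flow from A to S: z_AS = a_AS · x_S = 0.35 × 399.475 / 0.533125 = 139.81625 / 0.533125 ≈ 262.26.

z_AS = 262.26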